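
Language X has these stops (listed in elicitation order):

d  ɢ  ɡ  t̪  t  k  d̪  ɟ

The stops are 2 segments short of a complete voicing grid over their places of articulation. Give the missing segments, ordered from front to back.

/c/, /q/

place of articulation  voiceless  voiced  
dental            t̪        d̪      
alveolar          t         d       
palatal           —         ɟ       
velar             k         ɡ       
uvular            —         ɢ       
Gaps, from front to back: palatal lacks voiceless (/c/); uvular lacks voiceless (/q/).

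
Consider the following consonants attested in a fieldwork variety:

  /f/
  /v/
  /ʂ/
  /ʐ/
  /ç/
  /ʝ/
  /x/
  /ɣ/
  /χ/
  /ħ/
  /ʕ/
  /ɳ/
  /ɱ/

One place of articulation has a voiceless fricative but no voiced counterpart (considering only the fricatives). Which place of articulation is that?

labiodental: voiceless /f/, voiced /v/.
retroflex: voiceless /ʂ/, voiced /ʐ/.
palatal: voiceless /ç/, voiced /ʝ/.
velar: voiceless /x/, voiced /ɣ/.
uvular: voiceless /χ/, voiced —.
pharyngeal: voiceless /ħ/, voiced /ʕ/.
Every place of articulation has a voiced member except uvular, where /ʁ/ would be expected.

uvular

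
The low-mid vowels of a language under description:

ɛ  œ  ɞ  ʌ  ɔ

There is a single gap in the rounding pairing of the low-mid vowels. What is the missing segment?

Unrounded: /ɛ/ (front), /ʌ/ (back).
Rounded: /œ/ (front), /ɞ/ (central), /ɔ/ (back).
The central row has no unrounded member, so the gap is the central unrounded vowel /ɜ/.

/ɜ/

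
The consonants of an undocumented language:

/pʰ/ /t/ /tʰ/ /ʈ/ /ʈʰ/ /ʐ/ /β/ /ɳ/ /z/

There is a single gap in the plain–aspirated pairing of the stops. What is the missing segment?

/p/

place of articulation  plain     aspirated
bilabial          —         pʰ      
alveolar          t         tʰ      
retroflex         ʈ         ʈʰ      
The bilabial row has no plain member, so the gap is the plain bilabial stop /p/.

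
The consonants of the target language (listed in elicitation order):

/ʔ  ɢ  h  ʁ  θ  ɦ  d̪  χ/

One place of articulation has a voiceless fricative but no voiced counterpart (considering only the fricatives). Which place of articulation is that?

dental

dental: voiceless /θ/, voiced —.
uvular: voiceless /χ/, voiced /ʁ/.
glottal: voiceless /h/, voiced /ɦ/.
Every place of articulation has a voiced member except dental, where /ð/ would be expected.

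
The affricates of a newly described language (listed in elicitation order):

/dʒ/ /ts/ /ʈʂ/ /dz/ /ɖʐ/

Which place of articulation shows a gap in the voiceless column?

postalveolar

alveolar: voiceless /ts/, voiced /dz/.
postalveolar: voiceless —, voiced /dʒ/.
retroflex: voiceless /ʈʂ/, voiced /ɖʐ/.
Every place of articulation has a voiceless member except postalveolar, where /tʃ/ would be expected.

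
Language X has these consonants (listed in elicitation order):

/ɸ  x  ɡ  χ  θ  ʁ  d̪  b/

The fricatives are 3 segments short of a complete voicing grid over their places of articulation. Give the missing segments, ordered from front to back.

place of articulation  voiceless  voiced  
bilabial          ɸ         —       
dental            θ         —       
velar             x         —       
uvular            χ         ʁ       
Gaps, from front to back: bilabial lacks voiced (/β/); dental lacks voiced (/ð/); velar lacks voiced (/ɣ/).

/β/, /ð/, /ɣ/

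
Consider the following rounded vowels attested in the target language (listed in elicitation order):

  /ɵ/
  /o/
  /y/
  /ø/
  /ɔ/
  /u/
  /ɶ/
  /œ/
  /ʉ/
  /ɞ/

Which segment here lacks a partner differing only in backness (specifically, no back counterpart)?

High: /y/ ~ /ʉ/ ~ /u/
High-mid: /ø/ ~ /ɵ/ ~ /o/
Low-mid: /œ/ ~ /ɞ/ ~ /ɔ/
Low: only /ɶ/ (front); no back partner.
So /ɶ/ is the unpaired segment.

/ɶ/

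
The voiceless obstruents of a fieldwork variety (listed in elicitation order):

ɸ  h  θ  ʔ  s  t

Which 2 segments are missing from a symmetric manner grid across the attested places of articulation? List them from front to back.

place of articulation  stop      fricative
bilabial          —         ɸ       
dental            —         θ       
alveolar          t         s       
glottal           ʔ         h       
Gaps, from front to back: bilabial lacks stop (/p/); dental lacks stop (/t̪/).

/p/, /t̪/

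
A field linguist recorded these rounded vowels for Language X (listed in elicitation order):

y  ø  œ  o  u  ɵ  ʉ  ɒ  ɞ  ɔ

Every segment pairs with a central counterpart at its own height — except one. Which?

/ɒ/

High: /y/ ~ /ʉ/ ~ /u/
High-mid: /ø/ ~ /ɵ/ ~ /o/
Low-mid: /œ/ ~ /ɞ/ ~ /ɔ/
Low: only /ɒ/ (back); no central partner.
So /ɒ/ is the unpaired segment.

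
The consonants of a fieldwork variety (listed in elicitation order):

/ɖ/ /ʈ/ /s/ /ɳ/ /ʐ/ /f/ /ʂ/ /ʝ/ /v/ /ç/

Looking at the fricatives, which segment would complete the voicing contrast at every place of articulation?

labiodental: voiceless /f/, voiced /v/.
alveolar: voiceless /s/, voiced —.
retroflex: voiceless /ʂ/, voiced /ʐ/.
palatal: voiceless /ç/, voiced /ʝ/.
The alveolar row has no voiced member, so the gap is the voiced alveolar fricative /z/.

/z/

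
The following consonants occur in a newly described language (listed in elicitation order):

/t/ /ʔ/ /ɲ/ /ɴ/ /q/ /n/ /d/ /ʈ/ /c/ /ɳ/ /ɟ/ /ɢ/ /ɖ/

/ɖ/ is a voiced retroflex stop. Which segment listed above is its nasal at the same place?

/ɳ/

The nasal at the same place is a retroflex nasal — in this inventory, /ɳ/.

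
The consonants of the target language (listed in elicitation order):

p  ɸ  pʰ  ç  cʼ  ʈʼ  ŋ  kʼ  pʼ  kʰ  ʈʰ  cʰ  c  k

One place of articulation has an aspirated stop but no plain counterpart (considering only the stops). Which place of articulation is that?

place of articulation  plain     aspirated  ejective
bilabial          p         pʰ        pʼ      
retroflex         —         ʈʰ        ʈʼ      
palatal           c         cʰ        cʼ      
velar             k         kʰ        kʼ      
Every place of articulation has a plain member except retroflex, where /ʈ/ would be expected.

retroflex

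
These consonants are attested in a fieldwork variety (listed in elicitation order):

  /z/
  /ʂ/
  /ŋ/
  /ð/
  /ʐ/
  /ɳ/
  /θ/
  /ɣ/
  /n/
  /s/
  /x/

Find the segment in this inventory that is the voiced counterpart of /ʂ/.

/ʂ/ is a voiceless retroflex fricative.
The voiced counterpart is a voiced retroflex fricative — in this inventory, /ʐ/.

/ʐ/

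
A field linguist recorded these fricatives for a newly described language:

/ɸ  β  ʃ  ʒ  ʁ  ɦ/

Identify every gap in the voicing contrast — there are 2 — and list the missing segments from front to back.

/χ/, /h/

bilabial: voiceless /ɸ/, voiced /β/.
postalveolar: voiceless /ʃ/, voiced /ʒ/.
uvular: voiceless —, voiced /ʁ/.
glottal: voiceless —, voiced /ɦ/.
Gaps, from front to back: uvular lacks voiceless (/χ/); glottal lacks voiceless (/h/).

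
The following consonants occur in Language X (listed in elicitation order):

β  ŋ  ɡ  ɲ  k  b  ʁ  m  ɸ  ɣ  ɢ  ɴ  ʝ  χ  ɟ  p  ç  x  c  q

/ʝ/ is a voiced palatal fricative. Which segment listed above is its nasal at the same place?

/ɲ/

The nasal at the same place is a palatal nasal — in this inventory, /ɲ/.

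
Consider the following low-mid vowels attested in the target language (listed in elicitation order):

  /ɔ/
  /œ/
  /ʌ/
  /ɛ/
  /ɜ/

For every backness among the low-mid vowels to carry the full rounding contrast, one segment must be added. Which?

/ɞ/

backness          unrounded  rounded 
front             ɛ         œ       
central           ɜ         —       
back              ʌ         ɔ       
The central row has no rounded member, so the gap is the central rounded vowel /ɞ/.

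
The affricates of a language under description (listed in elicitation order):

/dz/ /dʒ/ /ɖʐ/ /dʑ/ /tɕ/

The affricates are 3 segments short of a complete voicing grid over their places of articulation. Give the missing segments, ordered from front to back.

/ts/, /tʃ/, /ʈʂ/

Voiceless: /tɕ/ (alveolo-palatal).
Voiced: /dz/ (alveolar), /dʒ/ (postalveolar), /ɖʐ/ (retroflex), /dʑ/ (alveolo-palatal).
Gaps, from front to back: alveolar lacks voiceless (/ts/); postalveolar lacks voiceless (/tʃ/); retroflex lacks voiceless (/ʈʂ/).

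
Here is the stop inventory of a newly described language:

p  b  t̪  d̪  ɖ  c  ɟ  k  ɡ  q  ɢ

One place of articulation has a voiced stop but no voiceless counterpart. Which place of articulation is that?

Voiceless: /p/ (bilabial), /t̪/ (dental), /c/ (palatal), /k/ (velar), /q/ (uvular).
Voiced: /b/ (bilabial), /d̪/ (dental), /ɖ/ (retroflex), /ɟ/ (palatal), /ɡ/ (velar), /ɢ/ (uvular).
Every place of articulation has a voiceless member except retroflex, where /ʈ/ would be expected.

retroflex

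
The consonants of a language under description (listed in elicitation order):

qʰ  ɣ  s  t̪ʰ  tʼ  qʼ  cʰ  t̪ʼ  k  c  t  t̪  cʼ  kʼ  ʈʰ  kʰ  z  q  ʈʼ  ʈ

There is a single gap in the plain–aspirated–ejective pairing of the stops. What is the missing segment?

place of articulation  plain     aspirated  ejective
dental            t̪        t̪ʰ       t̪ʼ     
alveolar          t         —         tʼ      
retroflex         ʈ         ʈʰ        ʈʼ      
palatal           c         cʰ        cʼ      
velar             k         kʰ        kʼ      
uvular            q         qʰ        qʼ      
The alveolar row has no aspirated member, so the gap is the aspirated alveolar stop /tʰ/.

/tʰ/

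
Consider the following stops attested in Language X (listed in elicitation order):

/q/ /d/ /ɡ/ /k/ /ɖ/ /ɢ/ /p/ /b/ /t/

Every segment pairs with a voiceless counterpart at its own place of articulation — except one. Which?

Bilabial: /p/ ~ /b/
Alveolar: /t/ ~ /d/
Velar: /k/ ~ /ɡ/
Uvular: /q/ ~ /ɢ/
Retroflex: only /ɖ/ (voiced); no voiceless partner.
So /ɖ/ is the unpaired segment.

/ɖ/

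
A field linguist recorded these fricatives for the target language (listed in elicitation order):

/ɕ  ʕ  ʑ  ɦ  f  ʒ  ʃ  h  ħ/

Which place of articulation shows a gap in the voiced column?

labiodental

place of articulation  voiceless  voiced  
labiodental       f         —       
postalveolar      ʃ         ʒ       
alveolo-palatal   ɕ         ʑ       
pharyngeal        ħ         ʕ       
glottal           h         ɦ       
Every place of articulation has a voiced member except labiodental, where /v/ would be expected.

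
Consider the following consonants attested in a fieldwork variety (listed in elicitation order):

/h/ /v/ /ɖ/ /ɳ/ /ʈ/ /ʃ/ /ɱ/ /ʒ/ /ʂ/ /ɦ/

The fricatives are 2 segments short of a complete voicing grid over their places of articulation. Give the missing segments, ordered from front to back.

/f/, /ʐ/

place of articulation  voiceless  voiced  
labiodental       —         v       
postalveolar      ʃ         ʒ       
retroflex         ʂ         —       
glottal           h         ɦ       
Gaps, from front to back: labiodental lacks voiceless (/f/); retroflex lacks voiced (/ʐ/).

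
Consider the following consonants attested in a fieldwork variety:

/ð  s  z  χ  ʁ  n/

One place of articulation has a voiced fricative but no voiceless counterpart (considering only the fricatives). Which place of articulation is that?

dental: voiceless —, voiced /ð/.
alveolar: voiceless /s/, voiced /z/.
uvular: voiceless /χ/, voiced /ʁ/.
Every place of articulation has a voiceless member except dental, where /θ/ would be expected.

dental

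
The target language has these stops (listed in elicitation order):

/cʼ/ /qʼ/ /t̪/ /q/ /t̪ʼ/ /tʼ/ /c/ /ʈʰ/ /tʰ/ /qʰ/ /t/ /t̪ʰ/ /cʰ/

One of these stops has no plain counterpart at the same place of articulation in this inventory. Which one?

/ʈʰ/

Dental: /t̪/ ~ /t̪ʰ/ ~ /t̪ʼ/
Alveolar: /t/ ~ /tʰ/ ~ /tʼ/
Palatal: /c/ ~ /cʰ/ ~ /cʼ/
Uvular: /q/ ~ /qʰ/ ~ /qʼ/
Retroflex: only /ʈʰ/ (aspirated); no plain partner.
So /ʈʰ/ is the unpaired segment.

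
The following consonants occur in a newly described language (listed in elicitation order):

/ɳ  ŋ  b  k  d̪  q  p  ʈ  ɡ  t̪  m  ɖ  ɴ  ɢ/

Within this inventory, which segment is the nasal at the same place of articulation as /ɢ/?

/ɴ/

/ɢ/ is a voiced uvular stop.
The nasal at the same place is an uvular nasal — in this inventory, /ɴ/.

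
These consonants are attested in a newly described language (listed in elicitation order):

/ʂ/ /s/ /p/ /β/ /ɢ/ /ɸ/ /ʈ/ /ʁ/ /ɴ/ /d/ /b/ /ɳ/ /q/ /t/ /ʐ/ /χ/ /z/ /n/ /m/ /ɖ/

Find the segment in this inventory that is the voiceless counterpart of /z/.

/s/

/z/ is a voiced alveolar fricative.
The voiceless counterpart is a voiceless alveolar fricative — in this inventory, /s/.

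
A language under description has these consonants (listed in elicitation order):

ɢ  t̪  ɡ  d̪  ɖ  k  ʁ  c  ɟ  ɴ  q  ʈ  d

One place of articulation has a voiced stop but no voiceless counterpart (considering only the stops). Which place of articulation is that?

alveolar

dental: voiceless /t̪/, voiced /d̪/.
alveolar: voiceless —, voiced /d/.
retroflex: voiceless /ʈ/, voiced /ɖ/.
palatal: voiceless /c/, voiced /ɟ/.
velar: voiceless /k/, voiced /ɡ/.
uvular: voiceless /q/, voiced /ɢ/.
Every place of articulation has a voiceless member except alveolar, where /t/ would be expected.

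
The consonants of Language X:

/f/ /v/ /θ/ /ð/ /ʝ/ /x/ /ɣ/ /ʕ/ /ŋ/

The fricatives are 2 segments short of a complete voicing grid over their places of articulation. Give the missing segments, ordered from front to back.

/ç/, /ħ/

labiodental: voiceless /f/, voiced /v/.
dental: voiceless /θ/, voiced /ð/.
palatal: voiceless —, voiced /ʝ/.
velar: voiceless /x/, voiced /ɣ/.
pharyngeal: voiceless —, voiced /ʕ/.
Gaps, from front to back: palatal lacks voiceless (/ç/); pharyngeal lacks voiceless (/ħ/).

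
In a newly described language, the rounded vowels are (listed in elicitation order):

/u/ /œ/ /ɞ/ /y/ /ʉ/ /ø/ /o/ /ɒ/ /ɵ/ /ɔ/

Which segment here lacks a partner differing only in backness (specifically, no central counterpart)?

/ɒ/

High: /y/ ~ /ʉ/ ~ /u/
High-mid: /ø/ ~ /ɵ/ ~ /o/
Low-mid: /œ/ ~ /ɞ/ ~ /ɔ/
Low: only /ɒ/ (back); no central partner.
So /ɒ/ is the unpaired segment.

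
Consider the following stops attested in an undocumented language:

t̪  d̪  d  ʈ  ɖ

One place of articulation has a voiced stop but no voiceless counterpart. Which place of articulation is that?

alveolar

place of articulation  voiceless  voiced  
dental            t̪        d̪      
alveolar          —         d       
retroflex         ʈ         ɖ       
Every place of articulation has a voiceless member except alveolar, where /t/ would be expected.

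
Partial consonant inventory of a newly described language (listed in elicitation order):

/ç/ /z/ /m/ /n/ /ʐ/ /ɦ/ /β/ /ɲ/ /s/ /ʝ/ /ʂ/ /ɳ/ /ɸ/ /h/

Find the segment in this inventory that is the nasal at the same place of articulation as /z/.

/z/ is a voiced alveolar fricative.
The nasal at the same place is an alveolar nasal — in this inventory, /n/.

/n/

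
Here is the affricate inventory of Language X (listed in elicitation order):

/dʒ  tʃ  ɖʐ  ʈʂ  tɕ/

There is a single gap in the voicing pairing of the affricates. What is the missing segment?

/dʑ/

place of articulation  voiceless  voiced  
postalveolar      tʃ        dʒ      
retroflex         ʈʂ        ɖʐ      
alveolo-palatal   tɕ        —       
The alveolo-palatal row has no voiced member, so the gap is the voiced alveolo-palatal affricate /dʑ/.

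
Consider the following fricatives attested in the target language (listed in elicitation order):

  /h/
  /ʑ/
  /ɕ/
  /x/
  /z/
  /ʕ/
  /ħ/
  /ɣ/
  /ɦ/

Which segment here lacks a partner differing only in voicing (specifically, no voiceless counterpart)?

Alveolo-palatal: /ɕ/ ~ /ʑ/
Velar: /x/ ~ /ɣ/
Pharyngeal: /ħ/ ~ /ʕ/
Glottal: /h/ ~ /ɦ/
Alveolar: only /z/ (voiced); no voiceless partner.
So /z/ is the unpaired segment.

/z/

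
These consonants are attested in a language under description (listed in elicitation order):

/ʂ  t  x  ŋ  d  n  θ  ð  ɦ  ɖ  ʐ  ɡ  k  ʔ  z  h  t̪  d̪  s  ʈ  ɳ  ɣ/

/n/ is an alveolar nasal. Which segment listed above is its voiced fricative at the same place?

/z/

The voiced fricative at the same place is a voiced alveolar fricative — in this inventory, /z/.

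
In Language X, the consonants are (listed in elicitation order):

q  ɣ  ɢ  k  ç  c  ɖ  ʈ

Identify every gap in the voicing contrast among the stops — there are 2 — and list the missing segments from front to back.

Voiceless: /ʈ/ (retroflex), /c/ (palatal), /k/ (velar), /q/ (uvular).
Voiced: /ɖ/ (retroflex), /ɢ/ (uvular).
Gaps, from front to back: palatal lacks voiced (/ɟ/); velar lacks voiced (/ɡ/).

/ɟ/, /ɡ/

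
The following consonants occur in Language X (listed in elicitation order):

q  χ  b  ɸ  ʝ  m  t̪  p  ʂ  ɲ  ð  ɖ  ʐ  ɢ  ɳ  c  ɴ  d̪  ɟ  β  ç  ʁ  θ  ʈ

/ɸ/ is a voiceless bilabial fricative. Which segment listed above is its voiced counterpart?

/β/

The voiced counterpart is a voiced bilabial fricative — in this inventory, /β/.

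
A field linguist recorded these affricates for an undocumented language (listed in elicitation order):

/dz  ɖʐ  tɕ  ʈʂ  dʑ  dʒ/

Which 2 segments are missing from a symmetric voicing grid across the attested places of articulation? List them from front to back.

alveolar: voiceless —, voiced /dz/.
postalveolar: voiceless —, voiced /dʒ/.
retroflex: voiceless /ʈʂ/, voiced /ɖʐ/.
alveolo-palatal: voiceless /tɕ/, voiced /dʑ/.
Gaps, from front to back: alveolar lacks voiceless (/ts/); postalveolar lacks voiceless (/tʃ/).

/ts/, /tʃ/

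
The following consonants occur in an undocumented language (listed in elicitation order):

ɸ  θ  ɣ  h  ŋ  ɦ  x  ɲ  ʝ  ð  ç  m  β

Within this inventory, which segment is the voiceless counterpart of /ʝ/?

/ʝ/ is a voiced palatal fricative.
The voiceless counterpart is a voiceless palatal fricative — in this inventory, /ç/.

/ç/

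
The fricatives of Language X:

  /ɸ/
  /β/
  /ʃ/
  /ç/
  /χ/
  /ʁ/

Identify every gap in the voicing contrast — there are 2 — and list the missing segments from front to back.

Voiceless: /ɸ/ (bilabial), /ʃ/ (postalveolar), /ç/ (palatal), /χ/ (uvular).
Voiced: /β/ (bilabial), /ʁ/ (uvular).
Gaps, from front to back: postalveolar lacks voiced (/ʒ/); palatal lacks voiced (/ʝ/).

/ʒ/, /ʝ/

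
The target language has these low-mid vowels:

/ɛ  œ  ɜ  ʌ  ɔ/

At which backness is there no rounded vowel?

backness          unrounded  rounded 
front             ɛ         œ       
central           ɜ         —       
back              ʌ         ɔ       
Every backness has a rounded member except central, where /ɞ/ would be expected.

central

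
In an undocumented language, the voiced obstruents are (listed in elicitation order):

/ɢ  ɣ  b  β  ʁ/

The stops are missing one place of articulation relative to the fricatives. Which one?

velar

bilabial: stop /b/, fricative /β/.
velar: stop —, fricative /ɣ/.
uvular: stop /ɢ/, fricative /ʁ/.
Every place of articulation has a stop member except velar, where /ɡ/ would be expected.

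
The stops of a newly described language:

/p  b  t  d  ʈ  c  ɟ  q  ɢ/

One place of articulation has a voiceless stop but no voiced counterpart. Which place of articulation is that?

retroflex

Voiceless: /p/ (bilabial), /t/ (alveolar), /ʈ/ (retroflex), /c/ (palatal), /q/ (uvular).
Voiced: /b/ (bilabial), /d/ (alveolar), /ɟ/ (palatal), /ɢ/ (uvular).
Every place of articulation has a voiced member except retroflex, where /ɖ/ would be expected.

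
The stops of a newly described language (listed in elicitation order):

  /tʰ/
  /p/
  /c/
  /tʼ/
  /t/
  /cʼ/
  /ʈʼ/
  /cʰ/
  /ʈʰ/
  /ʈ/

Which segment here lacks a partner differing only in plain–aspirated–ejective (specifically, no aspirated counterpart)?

Alveolar: /t/ ~ /tʰ/ ~ /tʼ/
Retroflex: /ʈ/ ~ /ʈʰ/ ~ /ʈʼ/
Palatal: /c/ ~ /cʰ/ ~ /cʼ/
Bilabial: only /p/ (plain); no aspirated partner.
So /p/ is the unpaired segment.

/p/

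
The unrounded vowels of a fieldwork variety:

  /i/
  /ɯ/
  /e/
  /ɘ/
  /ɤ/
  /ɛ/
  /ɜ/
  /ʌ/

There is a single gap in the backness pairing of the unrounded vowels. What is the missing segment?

/ɨ/

high: front /i/, central —, back /ɯ/.
high-mid: front /e/, central /ɘ/, back /ɤ/.
low-mid: front /ɛ/, central /ɜ/, back /ʌ/.
The high row has no central member, so the gap is the high central unrounded vowel /ɨ/.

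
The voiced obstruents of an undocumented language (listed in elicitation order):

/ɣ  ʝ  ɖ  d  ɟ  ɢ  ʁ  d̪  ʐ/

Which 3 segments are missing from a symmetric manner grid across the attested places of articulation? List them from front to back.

place of articulation  stop      fricative
dental            d̪        —       
alveolar          d         —       
retroflex         ɖ         ʐ       
palatal           ɟ         ʝ       
velar             —         ɣ       
uvular            ɢ         ʁ       
Gaps, from front to back: dental lacks fricative (/ð/); alveolar lacks fricative (/z/); velar lacks stop (/ɡ/).

/ð/, /z/, /ɡ/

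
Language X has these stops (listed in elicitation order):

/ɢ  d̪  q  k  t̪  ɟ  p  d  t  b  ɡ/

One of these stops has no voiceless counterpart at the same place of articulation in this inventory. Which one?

Bilabial: /p/ ~ /b/
Dental: /t̪/ ~ /d̪/
Alveolar: /t/ ~ /d/
Velar: /k/ ~ /ɡ/
Uvular: /q/ ~ /ɢ/
Palatal: only /ɟ/ (voiced); no voiceless partner.
So /ɟ/ is the unpaired segment.

/ɟ/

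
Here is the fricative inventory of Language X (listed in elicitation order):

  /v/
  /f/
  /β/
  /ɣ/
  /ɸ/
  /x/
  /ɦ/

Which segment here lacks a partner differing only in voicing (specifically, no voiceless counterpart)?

/ɦ/

Bilabial: /ɸ/ ~ /β/
Labiodental: /f/ ~ /v/
Velar: /x/ ~ /ɣ/
Glottal: only /ɦ/ (voiced); no voiceless partner.
So /ɦ/ is the unpaired segment.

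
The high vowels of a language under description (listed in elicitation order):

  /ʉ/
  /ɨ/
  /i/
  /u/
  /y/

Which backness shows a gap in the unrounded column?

Unrounded: /i/ (front), /ɨ/ (central).
Rounded: /y/ (front), /ʉ/ (central), /u/ (back).
Every backness has an unrounded member except back, where /ɯ/ would be expected.

back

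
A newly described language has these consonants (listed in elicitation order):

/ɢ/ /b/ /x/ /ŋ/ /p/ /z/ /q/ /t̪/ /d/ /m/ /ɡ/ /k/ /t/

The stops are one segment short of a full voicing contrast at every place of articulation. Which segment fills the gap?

/d̪/

place of articulation  voiceless  voiced  
bilabial          p         b       
dental            t̪        —       
alveolar          t         d       
velar             k         ɡ       
uvular            q         ɢ       
The dental row has no voiced member, so the gap is the voiced dental stop /d̪/.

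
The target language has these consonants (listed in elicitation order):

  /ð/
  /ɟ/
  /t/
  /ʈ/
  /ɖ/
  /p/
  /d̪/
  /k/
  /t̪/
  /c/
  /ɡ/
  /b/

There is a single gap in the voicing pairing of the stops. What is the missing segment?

place of articulation  voiceless  voiced  
bilabial          p         b       
dental            t̪        d̪      
alveolar          t         —       
retroflex         ʈ         ɖ       
palatal           c         ɟ       
velar             k         ɡ       
The alveolar row has no voiced member, so the gap is the voiced alveolar stop /d/.

/d/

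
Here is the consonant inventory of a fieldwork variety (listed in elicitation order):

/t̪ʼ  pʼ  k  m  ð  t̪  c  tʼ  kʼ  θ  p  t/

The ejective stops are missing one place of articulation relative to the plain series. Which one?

palatal

Plain: /p/ (bilabial), /t̪/ (dental), /t/ (alveolar), /c/ (palatal), /k/ (velar).
Ejective: /pʼ/ (bilabial), /t̪ʼ/ (dental), /tʼ/ (alveolar), /kʼ/ (velar).
Every place of articulation has an ejective member except palatal, where /cʼ/ would be expected.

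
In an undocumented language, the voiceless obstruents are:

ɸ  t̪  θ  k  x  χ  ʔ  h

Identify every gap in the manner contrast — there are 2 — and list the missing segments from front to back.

/p/, /q/

place of articulation  stop      fricative
bilabial          —         ɸ       
dental            t̪        θ       
velar             k         x       
uvular            —         χ       
glottal           ʔ         h       
Gaps, from front to back: bilabial lacks stop (/p/); uvular lacks stop (/q/).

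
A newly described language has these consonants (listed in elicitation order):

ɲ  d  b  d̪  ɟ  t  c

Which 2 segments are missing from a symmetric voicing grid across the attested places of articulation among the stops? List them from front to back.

Voiceless: /t/ (alveolar), /c/ (palatal).
Voiced: /b/ (bilabial), /d̪/ (dental), /d/ (alveolar), /ɟ/ (palatal).
Gaps, from front to back: bilabial lacks voiceless (/p/); dental lacks voiceless (/t̪/).

/p/, /t̪/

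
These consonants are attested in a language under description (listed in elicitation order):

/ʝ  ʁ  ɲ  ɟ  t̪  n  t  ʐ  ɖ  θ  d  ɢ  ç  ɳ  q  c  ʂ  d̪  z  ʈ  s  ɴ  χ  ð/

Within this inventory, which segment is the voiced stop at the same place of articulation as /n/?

/n/ is an alveolar nasal.
The voiced stop at the same place is a voiced alveolar stop — in this inventory, /d/.

/d/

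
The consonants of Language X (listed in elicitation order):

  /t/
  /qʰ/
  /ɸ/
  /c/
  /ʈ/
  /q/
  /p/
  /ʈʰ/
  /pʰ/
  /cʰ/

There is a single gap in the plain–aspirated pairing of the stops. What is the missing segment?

bilabial: plain /p/, aspirated /pʰ/.
alveolar: plain /t/, aspirated —.
retroflex: plain /ʈ/, aspirated /ʈʰ/.
palatal: plain /c/, aspirated /cʰ/.
uvular: plain /q/, aspirated /qʰ/.
The alveolar row has no aspirated member, so the gap is the aspirated alveolar stop /tʰ/.

/tʰ/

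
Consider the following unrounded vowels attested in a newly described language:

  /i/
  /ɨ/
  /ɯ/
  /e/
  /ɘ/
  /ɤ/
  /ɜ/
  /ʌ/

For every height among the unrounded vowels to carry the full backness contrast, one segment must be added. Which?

high: front /i/, central /ɨ/, back /ɯ/.
high-mid: front /e/, central /ɘ/, back /ɤ/.
low-mid: front —, central /ɜ/, back /ʌ/.
The low-mid row has no front member, so the gap is the low-mid front unrounded vowel /ɛ/.

/ɛ/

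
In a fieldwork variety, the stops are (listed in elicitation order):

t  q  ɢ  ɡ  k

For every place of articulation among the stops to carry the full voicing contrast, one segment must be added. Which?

alveolar: voiceless /t/, voiced —.
velar: voiceless /k/, voiced /ɡ/.
uvular: voiceless /q/, voiced /ɢ/.
The alveolar row has no voiced member, so the gap is the voiced alveolar stop /d/.

/d/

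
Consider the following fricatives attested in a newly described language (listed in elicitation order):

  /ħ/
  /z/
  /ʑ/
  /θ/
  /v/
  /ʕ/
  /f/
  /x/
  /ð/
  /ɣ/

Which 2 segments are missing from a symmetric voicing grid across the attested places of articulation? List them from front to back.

Voiceless: /f/ (labiodental), /θ/ (dental), /x/ (velar), /ħ/ (pharyngeal).
Voiced: /v/ (labiodental), /ð/ (dental), /z/ (alveolar), /ʑ/ (alveolo-palatal), /ɣ/ (velar), /ʕ/ (pharyngeal).
Gaps, from front to back: alveolar lacks voiceless (/s/); alveolo-palatal lacks voiceless (/ɕ/).

/s/, /ɕ/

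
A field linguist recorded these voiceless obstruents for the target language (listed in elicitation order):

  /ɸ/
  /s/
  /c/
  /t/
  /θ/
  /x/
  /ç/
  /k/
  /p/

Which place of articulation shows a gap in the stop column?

place of articulation  stop      fricative
bilabial          p         ɸ       
dental            —         θ       
alveolar          t         s       
palatal           c         ç       
velar             k         x       
Every place of articulation has a stop member except dental, where /t̪/ would be expected.

dental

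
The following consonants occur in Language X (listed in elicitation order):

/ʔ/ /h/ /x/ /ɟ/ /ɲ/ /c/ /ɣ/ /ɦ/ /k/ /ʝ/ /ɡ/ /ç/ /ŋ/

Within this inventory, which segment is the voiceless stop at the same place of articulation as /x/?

/k/

/x/ is a voiceless velar fricative.
The voiceless stop at the same place is a voiceless velar stop — in this inventory, /k/.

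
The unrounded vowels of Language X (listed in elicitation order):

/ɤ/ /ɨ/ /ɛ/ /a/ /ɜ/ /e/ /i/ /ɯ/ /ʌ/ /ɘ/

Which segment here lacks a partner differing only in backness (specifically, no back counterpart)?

High: /i/ ~ /ɨ/ ~ /ɯ/
High-mid: /e/ ~ /ɘ/ ~ /ɤ/
Low-mid: /ɛ/ ~ /ɜ/ ~ /ʌ/
Low: only /a/ (front); no back partner.
So /a/ is the unpaired segment.

/a/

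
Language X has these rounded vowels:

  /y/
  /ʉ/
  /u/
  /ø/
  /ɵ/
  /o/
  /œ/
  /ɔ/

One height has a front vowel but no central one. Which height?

low-mid

high: front /y/, central /ʉ/, back /u/.
high-mid: front /ø/, central /ɵ/, back /o/.
low-mid: front /œ/, central —, back /ɔ/.
Every height has a central member except low-mid, where /ɞ/ would be expected.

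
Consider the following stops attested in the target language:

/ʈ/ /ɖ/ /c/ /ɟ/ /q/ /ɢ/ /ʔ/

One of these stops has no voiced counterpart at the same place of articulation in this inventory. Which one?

Retroflex: /ʈ/ ~ /ɖ/
Palatal: /c/ ~ /ɟ/
Uvular: /q/ ~ /ɢ/
Glottal: only /ʔ/ (voiceless); no voiced partner.
So /ʔ/ is the unpaired segment.

/ʔ/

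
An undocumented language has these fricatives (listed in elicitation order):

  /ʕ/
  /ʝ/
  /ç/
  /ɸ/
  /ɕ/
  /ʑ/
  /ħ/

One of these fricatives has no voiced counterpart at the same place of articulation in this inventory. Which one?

Alveolo-palatal: /ɕ/ ~ /ʑ/
Palatal: /ç/ ~ /ʝ/
Pharyngeal: /ħ/ ~ /ʕ/
Bilabial: only /ɸ/ (voiceless); no voiced partner.
So /ɸ/ is the unpaired segment.

/ɸ/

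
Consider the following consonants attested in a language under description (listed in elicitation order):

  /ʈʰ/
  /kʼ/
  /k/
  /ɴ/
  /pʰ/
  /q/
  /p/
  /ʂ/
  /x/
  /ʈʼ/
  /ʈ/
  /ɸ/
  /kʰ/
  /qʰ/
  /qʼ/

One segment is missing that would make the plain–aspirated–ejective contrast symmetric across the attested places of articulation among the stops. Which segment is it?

/pʼ/

bilabial: plain /p/, aspirated /pʰ/, ejective —.
retroflex: plain /ʈ/, aspirated /ʈʰ/, ejective /ʈʼ/.
velar: plain /k/, aspirated /kʰ/, ejective /kʼ/.
uvular: plain /q/, aspirated /qʰ/, ejective /qʼ/.
The bilabial row has no ejective member, so the gap is the ejective bilabial stop /pʼ/.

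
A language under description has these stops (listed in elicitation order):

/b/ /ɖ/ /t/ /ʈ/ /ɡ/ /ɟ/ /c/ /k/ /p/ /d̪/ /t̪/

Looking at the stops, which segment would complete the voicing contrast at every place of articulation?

Voiceless: /p/ (bilabial), /t̪/ (dental), /t/ (alveolar), /ʈ/ (retroflex), /c/ (palatal), /k/ (velar).
Voiced: /b/ (bilabial), /d̪/ (dental), /ɖ/ (retroflex), /ɟ/ (palatal), /ɡ/ (velar).
The alveolar row has no voiced member, so the gap is the voiced alveolar stop /d/.

/d/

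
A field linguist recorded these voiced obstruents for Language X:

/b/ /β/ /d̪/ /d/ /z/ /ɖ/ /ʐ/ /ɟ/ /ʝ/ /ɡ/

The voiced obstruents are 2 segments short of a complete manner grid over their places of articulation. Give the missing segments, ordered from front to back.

bilabial: stop /b/, fricative /β/.
dental: stop /d̪/, fricative —.
alveolar: stop /d/, fricative /z/.
retroflex: stop /ɖ/, fricative /ʐ/.
palatal: stop /ɟ/, fricative /ʝ/.
velar: stop /ɡ/, fricative —.
Gaps, from front to back: dental lacks fricative (/ð/); velar lacks fricative (/ɣ/).

/ð/, /ɣ/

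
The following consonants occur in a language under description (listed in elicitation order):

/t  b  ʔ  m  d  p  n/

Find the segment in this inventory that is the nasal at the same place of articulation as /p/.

/m/

/p/ is a voiceless bilabial stop.
The nasal at the same place is a bilabial nasal — in this inventory, /m/.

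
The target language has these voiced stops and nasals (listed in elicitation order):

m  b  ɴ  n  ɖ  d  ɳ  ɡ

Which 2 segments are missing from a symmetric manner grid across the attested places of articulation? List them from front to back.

/ŋ/, /ɢ/

bilabial: oral stop /b/, nasal /m/.
alveolar: oral stop /d/, nasal /n/.
retroflex: oral stop /ɖ/, nasal /ɳ/.
velar: oral stop /ɡ/, nasal —.
uvular: oral stop —, nasal /ɴ/.
Gaps, from front to back: velar lacks nasal (/ŋ/); uvular lacks oral stop (/ɢ/).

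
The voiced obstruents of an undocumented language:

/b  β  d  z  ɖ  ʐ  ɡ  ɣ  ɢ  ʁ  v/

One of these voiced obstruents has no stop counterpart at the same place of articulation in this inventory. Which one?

/v/

Bilabial: /b/ ~ /β/
Alveolar: /d/ ~ /z/
Retroflex: /ɖ/ ~ /ʐ/
Velar: /ɡ/ ~ /ɣ/
Uvular: /ɢ/ ~ /ʁ/
Labiodental: only /v/ (fricative); no stop partner.
So /v/ is the unpaired segment.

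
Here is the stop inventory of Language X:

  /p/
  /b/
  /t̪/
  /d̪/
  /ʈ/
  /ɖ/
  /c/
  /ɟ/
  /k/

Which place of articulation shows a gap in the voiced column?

bilabial: voiceless /p/, voiced /b/.
dental: voiceless /t̪/, voiced /d̪/.
retroflex: voiceless /ʈ/, voiced /ɖ/.
palatal: voiceless /c/, voiced /ɟ/.
velar: voiceless /k/, voiced —.
Every place of articulation has a voiced member except velar, where /ɡ/ would be expected.

velar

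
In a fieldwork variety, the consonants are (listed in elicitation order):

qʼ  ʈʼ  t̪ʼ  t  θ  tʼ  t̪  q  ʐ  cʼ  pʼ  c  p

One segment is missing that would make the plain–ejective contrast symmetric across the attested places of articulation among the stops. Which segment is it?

bilabial: plain /p/, ejective /pʼ/.
dental: plain /t̪/, ejective /t̪ʼ/.
alveolar: plain /t/, ejective /tʼ/.
retroflex: plain —, ejective /ʈʼ/.
palatal: plain /c/, ejective /cʼ/.
uvular: plain /q/, ejective /qʼ/.
The retroflex row has no plain member, so the gap is the plain retroflex stop /ʈ/.

/ʈ/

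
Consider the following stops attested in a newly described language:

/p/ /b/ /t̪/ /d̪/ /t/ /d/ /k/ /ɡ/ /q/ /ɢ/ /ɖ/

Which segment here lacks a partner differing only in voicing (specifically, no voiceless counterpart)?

Bilabial: /p/ ~ /b/
Dental: /t̪/ ~ /d̪/
Alveolar: /t/ ~ /d/
Velar: /k/ ~ /ɡ/
Uvular: /q/ ~ /ɢ/
Retroflex: only /ɖ/ (voiced); no voiceless partner.
So /ɖ/ is the unpaired segment.

/ɖ/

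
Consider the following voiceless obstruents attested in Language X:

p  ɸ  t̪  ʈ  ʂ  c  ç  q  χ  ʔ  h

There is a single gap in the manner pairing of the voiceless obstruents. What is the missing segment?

Stop: /p/ (bilabial), /t̪/ (dental), /ʈ/ (retroflex), /c/ (palatal), /q/ (uvular), /ʔ/ (glottal).
Fricative: /ɸ/ (bilabial), /ʂ/ (retroflex), /ç/ (palatal), /χ/ (uvular), /h/ (glottal).
The dental row has no fricative member, so the gap is the dental fricative /θ/.

/θ/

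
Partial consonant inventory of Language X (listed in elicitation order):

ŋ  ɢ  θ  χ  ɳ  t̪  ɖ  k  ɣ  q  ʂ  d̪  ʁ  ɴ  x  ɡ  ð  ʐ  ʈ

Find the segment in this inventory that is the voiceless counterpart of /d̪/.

/d̪/ is a voiced dental stop.
The voiceless counterpart is a voiceless dental stop — in this inventory, /t̪/.

/t̪/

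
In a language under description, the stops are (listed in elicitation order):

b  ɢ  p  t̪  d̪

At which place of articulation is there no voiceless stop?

bilabial: voiceless /p/, voiced /b/.
dental: voiceless /t̪/, voiced /d̪/.
uvular: voiceless —, voiced /ɢ/.
Every place of articulation has a voiceless member except uvular, where /q/ would be expected.

uvular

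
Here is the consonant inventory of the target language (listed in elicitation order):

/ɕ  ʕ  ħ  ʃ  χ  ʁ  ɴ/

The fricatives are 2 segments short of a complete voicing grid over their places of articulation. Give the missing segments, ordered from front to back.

Voiceless: /ʃ/ (postalveolar), /ɕ/ (alveolo-palatal), /χ/ (uvular), /ħ/ (pharyngeal).
Voiced: /ʁ/ (uvular), /ʕ/ (pharyngeal).
Gaps, from front to back: postalveolar lacks voiced (/ʒ/); alveolo-palatal lacks voiced (/ʑ/).

/ʒ/, /ʑ/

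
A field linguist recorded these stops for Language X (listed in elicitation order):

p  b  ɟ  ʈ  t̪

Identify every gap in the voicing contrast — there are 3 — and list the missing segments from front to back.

place of articulation  voiceless  voiced  
bilabial          p         b       
dental            t̪        —       
retroflex         ʈ         —       
palatal           —         ɟ       
Gaps, from front to back: dental lacks voiced (/d̪/); retroflex lacks voiced (/ɖ/); palatal lacks voiceless (/c/).

/d̪/, /ɖ/, /c/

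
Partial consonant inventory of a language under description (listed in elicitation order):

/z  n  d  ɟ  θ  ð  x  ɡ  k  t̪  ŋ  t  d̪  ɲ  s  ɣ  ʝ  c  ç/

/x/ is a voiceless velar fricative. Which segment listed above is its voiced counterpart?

/ɣ/

The voiced counterpart is a voiced velar fricative — in this inventory, /ɣ/.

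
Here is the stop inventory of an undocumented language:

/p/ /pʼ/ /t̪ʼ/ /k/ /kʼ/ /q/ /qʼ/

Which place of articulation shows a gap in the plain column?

dental

Plain: /p/ (bilabial), /k/ (velar), /q/ (uvular).
Ejective: /pʼ/ (bilabial), /t̪ʼ/ (dental), /kʼ/ (velar), /qʼ/ (uvular).
Every place of articulation has a plain member except dental, where /t̪/ would be expected.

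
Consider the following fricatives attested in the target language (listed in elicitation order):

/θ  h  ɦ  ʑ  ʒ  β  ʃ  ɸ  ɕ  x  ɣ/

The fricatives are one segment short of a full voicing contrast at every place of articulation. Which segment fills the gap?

bilabial: voiceless /ɸ/, voiced /β/.
dental: voiceless /θ/, voiced —.
postalveolar: voiceless /ʃ/, voiced /ʒ/.
alveolo-palatal: voiceless /ɕ/, voiced /ʑ/.
velar: voiceless /x/, voiced /ɣ/.
glottal: voiceless /h/, voiced /ɦ/.
The dental row has no voiced member, so the gap is the voiced dental fricative /ð/.

/ð/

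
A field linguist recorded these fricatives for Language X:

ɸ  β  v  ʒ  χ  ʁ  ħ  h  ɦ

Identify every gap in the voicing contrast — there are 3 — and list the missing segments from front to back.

/f/, /ʃ/, /ʕ/

bilabial: voiceless /ɸ/, voiced /β/.
labiodental: voiceless —, voiced /v/.
postalveolar: voiceless —, voiced /ʒ/.
uvular: voiceless /χ/, voiced /ʁ/.
pharyngeal: voiceless /ħ/, voiced —.
glottal: voiceless /h/, voiced /ɦ/.
Gaps, from front to back: labiodental lacks voiceless (/f/); postalveolar lacks voiceless (/ʃ/); pharyngeal lacks voiced (/ʕ/).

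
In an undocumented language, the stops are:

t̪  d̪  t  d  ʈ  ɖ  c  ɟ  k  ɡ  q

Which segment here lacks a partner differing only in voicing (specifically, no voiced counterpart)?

Dental: /t̪/ ~ /d̪/
Alveolar: /t/ ~ /d/
Retroflex: /ʈ/ ~ /ɖ/
Palatal: /c/ ~ /ɟ/
Velar: /k/ ~ /ɡ/
Uvular: only /q/ (voiceless); no voiced partner.
So /q/ is the unpaired segment.

/q/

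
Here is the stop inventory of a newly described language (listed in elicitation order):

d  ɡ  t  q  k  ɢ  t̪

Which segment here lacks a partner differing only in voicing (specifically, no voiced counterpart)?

/t̪/

Alveolar: /t/ ~ /d/
Velar: /k/ ~ /ɡ/
Uvular: /q/ ~ /ɢ/
Dental: only /t̪/ (voiceless); no voiced partner.
So /t̪/ is the unpaired segment.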